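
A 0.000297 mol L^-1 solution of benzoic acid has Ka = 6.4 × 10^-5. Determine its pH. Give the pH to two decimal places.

pH = 3.96

C6H5COOH ⇌ C6H5COO- + H+
From the ICE table, Ka = x²/(0.000297 − x) = 6.4 × 10^-5.
Here C₀/Ka ≈ 4.64, so the small-x approximation fails. Use the quadratic:
x = [−6.4e-05 + √(6.4e-05² + 7.6e-08)]/2 = 1.10 × 10^-4 M
pH = −log[H+] = −log(1.10 × 10^-4) = 3.96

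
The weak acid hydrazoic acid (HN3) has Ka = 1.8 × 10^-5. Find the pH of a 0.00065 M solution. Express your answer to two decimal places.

pH = 4.00

HN3 ⇌ N3- + H+
Ka = x²/(0.00065 − x) = 1.8 × 10^-5
The 5% rule fails; solving x² + Ka·x − Ka·C₀ = 0 exactly:
x = (−Ka + √(Ka² + 4·Ka·C₀))/2 = 9.95 × 10^-5 M
pH = −log(9.95 × 10^-5) = 4.00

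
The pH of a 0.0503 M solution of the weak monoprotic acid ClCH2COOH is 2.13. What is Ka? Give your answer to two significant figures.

Ka = 1.3 × 10^-3

[H+] = 10^(-2.13) = 7.41 × 10^-3 M
At equilibrium [HA] = 0.0503 − 7.41 × 10^-3 = 4.29 × 10^-2 M
Ka = [H+][A-]/[HA] = (7.41 × 10^-3)² / 4.29 × 10^-2 = 1.3 × 10^-3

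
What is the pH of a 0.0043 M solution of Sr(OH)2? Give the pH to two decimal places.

Sr(OH)2 is a strong base (each formula unit releases 2 OH-); [OH-] = 0.0086 M.
pOH = -log(0.0086) = 2.07
pH = 14.00 - 2.07 = 11.93

pH = 11.93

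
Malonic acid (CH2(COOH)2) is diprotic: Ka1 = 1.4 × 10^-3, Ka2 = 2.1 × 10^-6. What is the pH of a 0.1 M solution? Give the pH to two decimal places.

pH = 1.95

Since Ka1 ≫ Ka2, the first ionization dominates [H+].
Ka1 = x²/(0.1 − x) = 1.4 × 10^-3
Solving the quadratic: x = (−Ka1 + √(Ka1² + 4·Ka1·C₀))/2 = 1.12 × 10^-2 M
pH = −log(1.12 × 10^-2) = 1.95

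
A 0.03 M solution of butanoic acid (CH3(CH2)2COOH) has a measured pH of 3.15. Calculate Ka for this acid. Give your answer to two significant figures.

Ka = 1.7 × 10^-5

[H+] = 10^(-3.15) = 7.08 × 10^-4 M
At equilibrium [HA] = 0.03 − 7.08 × 10^-4 = 2.93 × 10^-2 M
Ka = [H+][A-]/[HA] = (7.08 × 10^-4)² / 2.93 × 10^-2 = 1.7 × 10^-5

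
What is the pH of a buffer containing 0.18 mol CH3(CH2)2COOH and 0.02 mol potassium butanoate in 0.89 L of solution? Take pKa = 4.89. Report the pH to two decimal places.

pH = 3.94

pH = pKa + log([A⁻]/[HA]) = 4.89 + log(0.02/0.18)
pH = 4.89 + (-0.954) = 3.94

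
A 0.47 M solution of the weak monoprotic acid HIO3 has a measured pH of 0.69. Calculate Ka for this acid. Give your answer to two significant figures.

[H+] = 10^(-0.69) = 2.04 × 10^-1 M
At equilibrium [HA] = 0.47 − 2.04 × 10^-1 = 2.66 × 10^-1 M
Ka = [H+][A-]/[HA] = (2.04 × 10^-1)² / 2.66 × 10^-1 = 1.6 × 10^-1

Ka = 1.6 × 10^-1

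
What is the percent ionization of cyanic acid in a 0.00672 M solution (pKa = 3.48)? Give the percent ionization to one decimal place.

HOCN ⇌ OCN- + H+; let x = [H+] at equilibrium.
Ka = 10^(−3.48) = 3.31 × 10^-4
Ka = x²/(C₀ − x); solving the quadratic gives x = 1.34 × 10^-3 M.
% ionization = x/C₀ × 100% = 1.34 × 10^-3/0.00672 × 100% = 19.9%

19.9%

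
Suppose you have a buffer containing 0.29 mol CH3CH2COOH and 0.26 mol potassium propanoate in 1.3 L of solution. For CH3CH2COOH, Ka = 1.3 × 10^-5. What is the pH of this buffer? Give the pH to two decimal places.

pH = 4.84

pKa = −log(1.3 × 10^-5) = 4.886
pH = pKa + log([A⁻]/[HA]) = 4.886 + log(0.26/0.29)
pH = 4.886 + (-0.047) = 4.84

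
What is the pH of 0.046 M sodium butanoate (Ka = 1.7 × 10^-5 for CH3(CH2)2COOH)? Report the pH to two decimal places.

CH3(CH2)2COO- is the conjugate base of the weak acid CH3(CH2)2COOH.
Kb = Kw/Ka = 1.0×10^-14 / 1.7 × 10^-5 = 5.88 × 10^-10
From the ICE table, Kb = x²/(0.046 − x) = 5.88 × 10^-10.
Assume x ≪ 0.046: x ≈ √(5.88 × 10^-10 × 0.046) = 5.20 × 10^-6 M
(x/C₀ = 0.011% < 5%, so the approximation holds.)
pOH = −log(5.20 × 10^-6) = 5.28; pH = 14.00 − 5.28 = 8.72

pH = 8.72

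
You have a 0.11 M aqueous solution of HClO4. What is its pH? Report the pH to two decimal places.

pH = 0.96

HClO4 is a strong acid and dissociates completely, so [H+] = 0.11 M.
pH = -log(0.11) = 0.96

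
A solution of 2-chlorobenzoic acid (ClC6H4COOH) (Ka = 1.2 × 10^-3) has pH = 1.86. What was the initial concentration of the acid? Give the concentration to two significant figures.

C₀ = 1.7 × 10^-1 M

[H+] = 10^(-1.86) = 1.38 × 10^-2 M = x
Ka = x²/(C₀ − x) ⇒ C₀ = x + x²/Ka
C₀ = 1.38 × 10^-2 + (1.38 × 10^-2)²/(1.2 × 10^-3) = 1.73 × 10^-1 M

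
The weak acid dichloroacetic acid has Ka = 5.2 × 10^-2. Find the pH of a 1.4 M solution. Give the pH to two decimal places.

pH = 0.61

Cl2CHCOOH ⇌ Cl2CHCOO- + H+
From the ICE table, Ka = [H+]²/(1.4 − [H+]) = 5.2 × 10^-2.
The 5% rule fails; solving [H+]² + Ka·[H+] − Ka·C₀ = 0 exactly:
[H+] = [−0.052 + √(0.052² + 0.291)]/2 = 2.45 × 10^-1 M
pH = −log(2.45 × 10^-1) = 0.61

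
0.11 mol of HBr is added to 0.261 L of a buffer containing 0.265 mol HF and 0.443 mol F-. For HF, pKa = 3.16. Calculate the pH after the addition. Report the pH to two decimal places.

After neutralization: n(HF) = 0.375 mol, n(F-) = 0.333 mol.
pH = pKa + log(n_F-/n_HF) = 3.16 + log(0.333/0.375) = 3.16 + (-0.052)

pH = 3.11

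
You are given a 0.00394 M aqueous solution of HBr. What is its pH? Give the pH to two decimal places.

pH = 2.40

HBr is a strong acid and dissociates completely, so [H+] = 0.00394 M.
pH = -log(0.00394) = 2.40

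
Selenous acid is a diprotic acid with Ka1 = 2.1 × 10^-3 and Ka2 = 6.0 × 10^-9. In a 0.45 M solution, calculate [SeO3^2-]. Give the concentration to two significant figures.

First ionization gives [H+] ≈ [HSeO3-] = 2.97 × 10^-2 M.
Second step: Ka2 = [H+][SeO3^2-]/[HSeO3-] ≈ [SeO3^2-] (since [H+] ≈ [HSeO3-]).
So [SeO3^2-] ≈ Ka2.

6.0 × 10^-9 M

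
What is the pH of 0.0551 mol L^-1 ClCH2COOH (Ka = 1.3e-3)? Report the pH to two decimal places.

ClCH2COOH ⇌ ClCH2COO- + H+
Ka = [H+]²/(0.0551 − [H+]) = 1.3 × 10^-3
Here C₀/Ka ≈ 42.4, so the small-[H+] approximation fails. Use the quadratic:
[H+] = [−0.0013 + √(0.0013² + 0.000287)]/2 = 7.84 × 10^-3 M
pH = −log[H+] = −log(7.84 × 10^-3) = 2.11

pH = 2.11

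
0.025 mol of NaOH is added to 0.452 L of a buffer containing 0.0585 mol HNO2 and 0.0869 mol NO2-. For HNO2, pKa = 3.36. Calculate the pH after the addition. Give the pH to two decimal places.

pH = 3.88

OH- converts HNO2 to NO2-: HNO2 → 0.0335 mol, NO2- → 0.112 mol.
pH = pKa + log([A⁻]/[HA]) = 3.36 + log(0.112/0.0335) = 3.36 +0.524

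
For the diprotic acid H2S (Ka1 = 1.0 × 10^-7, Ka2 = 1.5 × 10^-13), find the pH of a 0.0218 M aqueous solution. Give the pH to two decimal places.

pH = 4.33

Since Ka1 ≫ Ka2, the first ionization dominates [H+].
Ka1 = x²/(0.0218 − x) = 1.0 × 10^-7
x ≈ √(1.0 × 10^-7 × 0.0218) = 4.67 × 10^-5 M
pH = −log(4.67 × 10^-5) = 4.33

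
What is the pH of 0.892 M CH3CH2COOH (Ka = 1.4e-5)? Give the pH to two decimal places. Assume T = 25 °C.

pH = 2.45

CH3CH2COOH ⇌ CH3CH2COO- + H+
Let x = [H+] at equilibrium. Ka = x²/(0.892 − x).
Neglecting x in the denominator: x = √(1.4 × 10^-5 × 0.892) = 3.53 × 10^-3 M
pH = −log[H+] = −log(3.53 × 10^-3) = 2.45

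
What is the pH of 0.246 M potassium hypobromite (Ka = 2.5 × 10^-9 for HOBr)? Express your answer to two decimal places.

pH = 11.00

OBr- is the conjugate base of the weak acid HOBr.
Kb = Kw/Ka = 1.0×10^-14 / 2.5 × 10^-9 = 4.00 × 10^-6
From the ICE table, Kb = [OH-]²/(0.246 − [OH-]) = 4.00 × 10^-6.
Assume [OH-] ≪ 0.246: [OH-] ≈ √(4.00 × 10^-6 × 0.246) = 9.92 × 10^-4 M
pOH = 3.00, so pH = 14.00 − pOH = 11.00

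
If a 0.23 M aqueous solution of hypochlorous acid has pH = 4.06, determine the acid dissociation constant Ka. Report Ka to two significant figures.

Ka = 3.3 × 10^-8

[H+] = 10^(-4.06) = 8.71 × 10^-5 M
At equilibrium [HA] = 0.23 − 8.71 × 10^-5 = 2.30 × 10^-1 M
Ka = [H+][A-]/[HA] = (8.71 × 10^-5)² / 2.30 × 10^-1 = 3.3 × 10^-8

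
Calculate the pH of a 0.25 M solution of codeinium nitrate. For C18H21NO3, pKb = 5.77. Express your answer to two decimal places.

pH = 4.42

C18H22NO3+ is the conjugate acid of the weak base C18H21NO3.
Kb = 10^(−5.77) = 1.70 × 10^-6
Ka = Kw/Kb = 1.0×10^-14 / 1.70 × 10^-6 = 5.88 × 10^-9
Ka = [H+]²/(0.25 − [H+]) = 5.88 × 10^-9
Neglecting [H+] in the denominator: [H+] = √(5.88 × 10^-9 × 0.25) = 3.83 × 10^-5 M
Check: 0.015% ionized — well under 5%, approximation valid.
pH = −log(3.83 × 10^-5) = 4.42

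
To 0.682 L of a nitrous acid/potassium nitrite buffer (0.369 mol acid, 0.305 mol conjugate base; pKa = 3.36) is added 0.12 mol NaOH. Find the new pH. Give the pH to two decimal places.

OH- converts HNO2 to NO2-: HNO2 → 0.249 mol, NO2- → 0.425 mol.
pH = pKa + log([A⁻]/[HA]) = 3.36 + log(0.425/0.249) = 3.36 +0.232

pH = 3.59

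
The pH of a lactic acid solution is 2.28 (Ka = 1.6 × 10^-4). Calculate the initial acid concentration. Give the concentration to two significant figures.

C₀ = 1.8 × 10^-1 M

[H+] = 10^(-2.28) = 5.25 × 10^-3 M = x
Ka = x²/(C₀ − x) ⇒ C₀ = x + x²/Ka
C₀ = 5.25 × 10^-3 + (5.25 × 10^-3)²/(1.6 × 10^-4) = 1.78 × 10^-1 M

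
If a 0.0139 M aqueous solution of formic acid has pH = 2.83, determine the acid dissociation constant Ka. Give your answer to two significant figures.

[H+] = 10^(-2.83) = 1.48 × 10^-3 M
At equilibrium [HA] = 0.0139 − 1.48 × 10^-3 = 1.24 × 10^-2 M
Ka = [H+][A-]/[HA] = (1.48 × 10^-3)² / 1.24 × 10^-2 = 1.8 × 10^-4

Ka = 1.8 × 10^-4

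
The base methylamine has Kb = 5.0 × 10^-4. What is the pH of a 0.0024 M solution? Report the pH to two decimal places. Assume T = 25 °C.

CH3NH2 + H2O ⇌ CH3NH3+ + OH-
Kb = [OH-]²/(0.0024 − [OH-]) = 5.0 × 10^-4
Here C₀/Kb ≈ 4.8, so the small-[OH-] approximation fails. Use the quadratic:
[OH-] = [−0.0005 + √(0.0005² + 4.8e-06)]/2 = 8.74 × 10^-4 M
pOH = 3.06, so pH = 14.00 − pOH = 10.94

pH = 10.94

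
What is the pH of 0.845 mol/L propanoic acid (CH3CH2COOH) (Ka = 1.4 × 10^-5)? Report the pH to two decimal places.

pH = 2.46

CH3CH2COOH ⇌ CH3CH2COO- + H+
Ka = x²/(0.845 − x) = 1.4 × 10^-5
Neglecting x in the denominator: x = √(1.4 × 10^-5 × 0.845) = 3.44 × 10^-3 M
Check: 0.41% ionized — well under 5%, approximation valid.
pH = −log(3.44 × 10^-3) = 2.46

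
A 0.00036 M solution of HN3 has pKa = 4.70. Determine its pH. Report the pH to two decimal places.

pH = 4.12

HN3 ⇌ N3- + H+
Ka = 10^(−4.70) = 2.00 × 10^-5
From the ICE table, Ka = [H+]²/(0.00036 − [H+]) = 2.00 × 10^-5.
Here C₀/Ka ≈ 18, so the small-[H+] approximation fails. Use the quadratic:
[H+] = [−2e-05 + √(2e-05² + 2.88e-08)]/2 = 7.54 × 10^-5 M
pH = −log(7.54 × 10^-5) = 4.12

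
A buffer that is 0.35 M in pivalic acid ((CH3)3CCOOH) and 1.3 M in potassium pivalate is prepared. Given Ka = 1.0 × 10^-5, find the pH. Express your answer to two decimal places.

pH = 5.57

pKa = −log(1.0 × 10^-5) = 5.000
Henderson–Hasselbalch: pH = pKa + log([(CH3)3CCOO-]/[(CH3)3CCOOH]) = 5.000 + log(1.3/0.35)
pH = 5.000 + (+0.570) = 5.57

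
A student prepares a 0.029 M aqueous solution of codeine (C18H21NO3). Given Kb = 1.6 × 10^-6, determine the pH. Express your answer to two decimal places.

pH = 10.33

C18H21NO3 + H2O ⇌ C18H22NO3+ + OH-
From the ICE table, Kb = [OH-]²/(0.029 − [OH-]) = 1.6 × 10^-6.
Assume [OH-] ≪ 0.029: [OH-] ≈ √(1.6 × 10^-6 × 0.029) = 2.15 × 10^-4 M
pOH = −log(2.15 × 10^-4) = 3.67; pH = 14.00 − 3.67 = 10.33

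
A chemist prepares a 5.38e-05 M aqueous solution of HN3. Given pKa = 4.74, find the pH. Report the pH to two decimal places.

HN3 ⇌ N3- + H+
Ka = 10^(−4.74) = 1.82 × 10^-5
From the ICE table, Ka = x²/(5.38e-05 − x) = 1.82 × 10^-5.
The 5% rule fails; solving x² + Ka·x − Ka·C₀ = 0 exactly:
x = (−Ka + √(Ka² + 4·Ka·C₀))/2 = 2.35 × 10^-5 M
pH = −log(2.35 × 10^-5) = 4.63

pH = 4.63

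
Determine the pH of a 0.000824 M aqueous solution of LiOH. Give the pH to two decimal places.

LiOH is a strong base; [OH-] = 0.000824 M.
pOH = -log(0.000824) = 3.08
pH = 14.00 - 3.08 = 10.92

pH = 10.92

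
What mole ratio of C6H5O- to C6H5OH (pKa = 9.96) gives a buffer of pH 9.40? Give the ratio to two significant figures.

ratio = 0.28

pH = pKa + log(r) ⇒ log(r) = 9.40 − 9.96 = -0.56
r = [C6H5O-]/[C6H5OH] = 10^(-0.56) = 0.275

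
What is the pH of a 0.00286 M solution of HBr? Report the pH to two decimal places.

HBr is a strong acid and dissociates completely, so [H+] = 0.00286 M.
pH = -log(0.00286) = 2.54

pH = 2.54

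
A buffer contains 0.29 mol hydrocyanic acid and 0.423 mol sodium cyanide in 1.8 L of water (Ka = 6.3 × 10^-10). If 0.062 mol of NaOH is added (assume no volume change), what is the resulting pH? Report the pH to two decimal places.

After neutralization: n(HCN) = 0.228 mol, n(CN-) = 0.485 mol.
pKa = −log(6.3 × 10^-10) = 9.201
pH = pKa + log([A⁻]/[HA]) = 9.201 + log(0.485/0.228) = 9.201 +0.328

pH = 9.53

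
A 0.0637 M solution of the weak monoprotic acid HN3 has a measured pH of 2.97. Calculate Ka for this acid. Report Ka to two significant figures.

[H+] = 10^(-2.97) = 1.07 × 10^-3 M
At equilibrium [HA] = 0.0637 − 1.07 × 10^-3 = 6.26 × 10^-2 M
Ka = [H+][A-]/[HA] = (1.07 × 10^-3)² / 6.26 × 10^-2 = 1.8 × 10^-5

Ka = 1.8 × 10^-5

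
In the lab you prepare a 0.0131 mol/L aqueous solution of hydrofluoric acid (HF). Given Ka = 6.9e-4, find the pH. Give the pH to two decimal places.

pH = 2.57

HF ⇌ F- + H+
Ka = x²/(0.0131 − x) = 6.9 × 10^-4
x is not negligible relative to C₀; solve x² + 0.00069·x − 9.04e-06 = 0.
x = (−Ka + √(Ka² + 4·Ka·C₀))/2 = 2.68 × 10^-3 M
pH = −log(2.68 × 10^-3) = 2.57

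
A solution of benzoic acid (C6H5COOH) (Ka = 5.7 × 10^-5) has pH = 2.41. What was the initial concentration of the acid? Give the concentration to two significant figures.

[H+] = 10^(-2.41) = 3.89 × 10^-3 M = x
Ka = x²/(C₀ − x) ⇒ C₀ = x + x²/Ka
C₀ = 3.89 × 10^-3 + (3.89 × 10^-3)²/(5.7 × 10^-5) = 2.69 × 10^-1 M

C₀ = 2.7 × 10^-1 M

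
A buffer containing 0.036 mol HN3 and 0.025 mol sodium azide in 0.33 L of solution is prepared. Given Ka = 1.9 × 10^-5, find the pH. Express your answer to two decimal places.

pKa = −log(1.9 × 10^-5) = 4.721
Henderson–Hasselbalch: pH = pKa + log([N3-]/[HN3]) = 4.721 + log(0.025/0.036)
pH = 4.721 + (-0.158) = 4.56

pH = 4.56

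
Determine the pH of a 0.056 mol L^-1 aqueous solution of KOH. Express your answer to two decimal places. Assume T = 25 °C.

pH = 12.75

KOH is a strong base; [OH-] = 0.056 M.
pOH = -log(0.056) = 1.25
pH = 14.00 - 1.25 = 12.75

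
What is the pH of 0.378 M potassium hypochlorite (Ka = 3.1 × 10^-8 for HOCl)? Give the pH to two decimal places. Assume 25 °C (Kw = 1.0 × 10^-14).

OCl- is the conjugate base of the weak acid HOCl.
Kb = Kw/Ka = 1.0×10^-14 / 3.1 × 10^-8 = 3.23 × 10^-7
Kb = x²/(0.378 − x) = 3.23 × 10^-7
Assume x ≪ 0.378: x ≈ √(3.23 × 10^-7 × 0.378) = 3.49 × 10^-4 M
(x/C₀ = 0.092% < 5%, so the approximation holds.)
pOH = 3.46, so pH = 14.00 − pOH = 10.54

pH = 10.54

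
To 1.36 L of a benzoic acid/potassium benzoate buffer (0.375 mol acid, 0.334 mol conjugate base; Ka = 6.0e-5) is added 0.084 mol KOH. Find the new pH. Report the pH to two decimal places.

pH = 4.38

After neutralization: n(C6H5COOH) = 0.291 mol, n(C6H5COO-) = 0.418 mol.
pKa = −log(6.0 × 10^-5) = 4.222
pH = pKa + log(n_C6H5COO-/n_C6H5COOH) = 4.222 + log(0.418/0.291) = 4.222 + (+0.157)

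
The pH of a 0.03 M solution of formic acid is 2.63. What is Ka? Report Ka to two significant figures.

Ka = 2.0 × 10^-4

[H+] = 10^(-2.63) = 2.34 × 10^-3 M
At equilibrium [HA] = 0.03 − 2.34 × 10^-3 = 2.77 × 10^-2 M
Ka = [H+][A-]/[HA] = (2.34 × 10^-3)² / 2.77 × 10^-2 = 2.0 × 10^-4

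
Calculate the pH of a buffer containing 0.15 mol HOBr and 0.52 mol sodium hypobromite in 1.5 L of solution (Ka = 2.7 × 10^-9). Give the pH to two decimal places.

pH = 9.11

pKa = −log(2.7 × 10^-9) = 8.569
pH = pKa + log([A⁻]/[HA]) = 8.569 + log(0.52/0.15)
pH = 8.569 + (+0.540) = 9.11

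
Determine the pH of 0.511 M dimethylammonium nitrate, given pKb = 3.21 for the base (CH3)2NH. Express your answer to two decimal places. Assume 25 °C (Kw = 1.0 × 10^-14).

pH = 5.54

(CH3)2NH2+ is the conjugate acid of the weak base (CH3)2NH.
Kb = 10^(−3.21) = 6.17 × 10^-4
Ka = Kw/Kb = 1.0×10^-14 / 6.17 × 10^-4 = 1.62 × 10^-11
Ka = [H+]²/(0.511 − [H+]) = 1.62 × 10^-11
Assume [H+] ≪ 0.511: [H+] ≈ √(1.62 × 10^-11 × 0.511) = 2.88 × 10^-6 M
([H+]/C₀ = 0.00056% < 5%, so the approximation holds.)
pH = −log[H+] = −log(2.88 × 10^-6) = 5.54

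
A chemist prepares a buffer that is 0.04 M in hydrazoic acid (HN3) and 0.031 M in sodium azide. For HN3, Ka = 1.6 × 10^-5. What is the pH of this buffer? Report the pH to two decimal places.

pKa = −log(1.6 × 10^-5) = 4.796
Using pH = pKa + log([base]/[acid]) with [base]/[acid] = 0.031/0.04:
pH = 4.796 + (-0.111) = 4.69

pH = 4.69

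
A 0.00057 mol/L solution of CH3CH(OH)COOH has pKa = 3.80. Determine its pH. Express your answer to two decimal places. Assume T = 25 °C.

pH = 3.64

CH3CH(OH)COOH ⇌ CH3CH(OH)COO- + H+
Ka = 10^(−3.80) = 1.58 × 10^-4
From the ICE table, Ka = [H+]²/(0.00057 − [H+]) = 1.58 × 10^-4.
[H+] is not negligible relative to C₀; solve [H+]² + 0.000158·[H+] − 9.01e-08 = 0.
[H+] = [−0.000158 + √(0.000158² + 3.6e-07)]/2 = 2.31 × 10^-4 M
pH = −log[H+] = −log(2.31 × 10^-4) = 3.64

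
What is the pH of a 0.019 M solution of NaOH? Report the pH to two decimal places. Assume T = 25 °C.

NaOH is a strong base; [OH-] = 0.019 M.
pOH = -log(0.019) = 1.72
pH = 14.00 - 1.72 = 12.28

pH = 12.28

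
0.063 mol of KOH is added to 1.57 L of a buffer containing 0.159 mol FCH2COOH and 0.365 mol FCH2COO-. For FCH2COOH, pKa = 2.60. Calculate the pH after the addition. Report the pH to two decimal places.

OH- converts FCH2COOH to FCH2COO-: FCH2COOH → 0.096 mol, FCH2COO- → 0.428 mol.
pH = pKa + log([A⁻]/[HA]) = 2.60 + log(0.428/0.096) = 2.60 +0.649

pH = 3.25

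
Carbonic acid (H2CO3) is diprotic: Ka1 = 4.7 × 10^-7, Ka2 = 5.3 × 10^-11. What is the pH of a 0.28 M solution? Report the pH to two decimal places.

pH = 3.44

Ka1 ≫ Ka2, so treat the first dissociation as the only significant source of H+.
Ka1 = x²/(0.28 − x) = 4.7 × 10^-7
x ≈ √(4.7 × 10^-7 × 0.28) = 3.63 × 10^-4 M
pH = −log(3.63 × 10^-4) = 3.44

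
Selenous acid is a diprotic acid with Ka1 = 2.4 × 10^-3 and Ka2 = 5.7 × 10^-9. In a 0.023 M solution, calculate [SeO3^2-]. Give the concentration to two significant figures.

5.7 × 10^-9 M

First ionization gives [H+] ≈ [HSeO3-] = 6.33 × 10^-3 M.
Second step: Ka2 = [H+][SeO3^2-]/[HSeO3-] ≈ [SeO3^2-] (since [H+] ≈ [HSeO3-]).
So [SeO3^2-] ≈ Ka2.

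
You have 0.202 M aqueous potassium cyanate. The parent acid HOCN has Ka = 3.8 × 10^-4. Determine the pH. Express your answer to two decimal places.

OCN- is the conjugate base of the weak acid HOCN.
Kb = Kw/Ka = 1.0×10^-14 / 3.8 × 10^-4 = 2.63 × 10^-11
From the ICE table, Kb = [OH-]²/(0.202 − [OH-]) = 2.63 × 10^-11.
Since Kb ≪ C₀, [OH-] ≈ √(Kb·C₀) = 2.30 × 10^-6 M.
([OH-]/C₀ = 0.0011% < 5%, so the approximation holds.)
pOH = −log(2.30 × 10^-6) = 5.64; pH = 14.00 − 5.64 = 8.36

pH = 8.36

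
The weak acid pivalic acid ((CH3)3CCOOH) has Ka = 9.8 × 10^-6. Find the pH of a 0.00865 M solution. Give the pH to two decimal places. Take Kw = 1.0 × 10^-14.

pH = 3.54

(CH3)3CCOOH ⇌ (CH3)3CCOO- + H+
Let x = [H+] at equilibrium. Ka = x²/(0.00865 − x).
Neglecting x in the denominator: x = √(9.8 × 10^-6 × 0.00865) = 2.91 × 10^-4 M
Check: 3.4% ionized — well under 5%, approximation valid.
pH = −log(2.91 × 10^-4) = 3.54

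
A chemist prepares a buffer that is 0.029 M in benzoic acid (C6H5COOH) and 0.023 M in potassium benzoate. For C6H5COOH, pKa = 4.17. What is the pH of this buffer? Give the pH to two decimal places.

pH = 4.07

Using pH = pKa + log([base]/[acid]) with [base]/[acid] = 0.023/0.029:
pH = 4.17 + (-0.101) = 4.07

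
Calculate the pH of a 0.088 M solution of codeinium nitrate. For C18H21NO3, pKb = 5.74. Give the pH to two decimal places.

C18H22NO3+ is the conjugate acid of the weak base C18H21NO3.
Kb = 10^(−5.74) = 1.82 × 10^-6
Ka = Kw/Kb = 1.0×10^-14 / 1.82 × 10^-6 = 5.49 × 10^-9
Ka = x²/(0.088 − x) = 5.49 × 10^-9
Assume x ≪ 0.088: x ≈ √(5.49 × 10^-9 × 0.088) = 2.20 × 10^-5 M
pH = −log(2.20 × 10^-5) = 4.66

pH = 4.66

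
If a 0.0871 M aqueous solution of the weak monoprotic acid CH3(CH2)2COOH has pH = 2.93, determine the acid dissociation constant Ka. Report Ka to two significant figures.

[H+] = 10^(-2.93) = 1.17 × 10^-3 M
At equilibrium [HA] = 0.0871 − 1.17 × 10^-3 = 8.59 × 10^-2 M
Ka = [H+][A-]/[HA] = (1.17 × 10^-3)² / 8.59 × 10^-2 = 1.6 × 10^-5

Ka = 1.6 × 10^-5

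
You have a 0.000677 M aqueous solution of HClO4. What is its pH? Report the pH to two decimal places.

HClO4 is a strong acid and dissociates completely, so [H+] = 0.000677 M.
pH = -log(0.000677) = 3.17

pH = 3.17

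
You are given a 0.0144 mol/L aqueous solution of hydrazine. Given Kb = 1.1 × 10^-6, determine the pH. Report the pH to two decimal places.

N2H4 + H2O ⇌ N2H5+ + OH-
Kb = x²/(0.0144 − x) = 1.1 × 10^-6
Neglecting x in the denominator: x = √(1.1 × 10^-6 × 0.0144) = 1.26 × 10^-4 M
pOH = 3.90, so pH = 14.00 − pOH = 10.10

pH = 10.10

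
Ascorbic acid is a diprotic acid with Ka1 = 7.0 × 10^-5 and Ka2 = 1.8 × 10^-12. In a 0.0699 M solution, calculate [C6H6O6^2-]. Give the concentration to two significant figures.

1.8 × 10^-12 M

First ionization gives [H+] ≈ [HC6H6O6-] = 2.21 × 10^-3 M.
Second step: Ka2 = [H+][C6H6O6^2-]/[HC6H6O6-] ≈ [C6H6O6^2-] (since [H+] ≈ [HC6H6O6-]).
So [C6H6O6^2-] ≈ Ka2.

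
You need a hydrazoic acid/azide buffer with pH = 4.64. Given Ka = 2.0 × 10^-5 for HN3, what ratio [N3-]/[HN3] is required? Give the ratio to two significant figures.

ratio = 0.87

pKa = -log(2.0 × 10^-5) = 4.699
pH = pKa + log(r) ⇒ log(r) = 4.64 − 4.699 = -0.059
r = [N3-]/[HN3] = 10^(-0.059) = 0.873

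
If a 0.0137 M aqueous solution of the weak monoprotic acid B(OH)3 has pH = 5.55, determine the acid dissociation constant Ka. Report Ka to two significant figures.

Ka = 5.8 × 10^-10

[H+] = 10^(-5.55) = 2.82 × 10^-6 M
At equilibrium [HA] = 0.0137 − 2.82 × 10^-6 = 1.37 × 10^-2 M
Ka = [H+][A-]/[HA] = (2.82 × 10^-6)² / 1.37 × 10^-2 = 5.8 × 10^-10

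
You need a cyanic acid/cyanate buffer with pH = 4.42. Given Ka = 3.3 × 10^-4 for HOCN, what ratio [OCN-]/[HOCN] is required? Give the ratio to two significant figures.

pKa = -log(3.3 × 10^-4) = 3.481
pH = pKa + log(r) ⇒ log(r) = 4.42 − 3.481 = +0.939
r = [OCN-]/[HOCN] = 10^(+0.939) = 8.69

ratio = 8.7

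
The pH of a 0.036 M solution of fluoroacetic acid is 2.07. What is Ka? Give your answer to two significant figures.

Ka = 2.6 × 10^-3

[H+] = 10^(-2.07) = 8.51 × 10^-3 M
At equilibrium [HA] = 0.036 − 8.51 × 10^-3 = 2.75 × 10^-2 M
Ka = [H+][A-]/[HA] = (8.51 × 10^-3)² / 2.75 × 10^-2 = 2.6 × 10^-3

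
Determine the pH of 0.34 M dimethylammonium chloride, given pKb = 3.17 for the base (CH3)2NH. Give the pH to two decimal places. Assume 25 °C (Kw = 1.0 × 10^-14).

pH = 5.65

(CH3)2NH2+ is the conjugate acid of the weak base (CH3)2NH.
Kb = 10^(−3.17) = 6.76 × 10^-4
Ka = Kw/Kb = 1.0×10^-14 / 6.76 × 10^-4 = 1.48 × 10^-11
From the ICE table, Ka = x²/(0.34 − x) = 1.48 × 10^-11.
Since Ka ≪ C₀, x ≈ √(Ka·C₀) = 2.24 × 10^-6 M.
pH = −log(2.24 × 10^-6) = 5.65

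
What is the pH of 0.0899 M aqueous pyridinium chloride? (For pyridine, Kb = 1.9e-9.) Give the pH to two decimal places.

pH = 3.16

C5H5NH+ is the conjugate acid of the weak base C5H5N.
Ka = Kw/Kb = 1.0×10^-14 / 1.9 × 10^-9 = 5.26 × 10^-6
Ka = [H+]²/(0.0899 − [H+]) = 5.26 × 10^-6
Since Ka ≪ C₀, [H+] ≈ √(Ka·C₀) = 6.88 × 10^-4 M.
pH = −log(6.88 × 10^-4) = 3.16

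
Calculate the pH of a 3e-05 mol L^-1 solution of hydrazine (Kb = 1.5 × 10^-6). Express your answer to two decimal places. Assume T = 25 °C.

N2H4 + H2O ⇌ N2H5+ + OH-
Kb = [OH-]²/(3e-05 − [OH-]) = 1.5 × 10^-6
[OH-] is not negligible relative to C₀; solve [OH-]² + 1.5e-06·[OH-] − 4.5e-11 = 0.
[OH-] = [−1.5e-06 + √(1.5e-06² + 1.8e-10)]/2 = 6.00 × 10^-6 M
pOH = 5.22, so pH = 14.00 − pOH = 8.78

pH = 8.78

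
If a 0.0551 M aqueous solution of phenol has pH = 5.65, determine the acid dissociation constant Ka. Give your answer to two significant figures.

Ka = 9.1 × 10^-11

[H+] = 10^(-5.65) = 2.24 × 10^-6 M
At equilibrium [HA] = 0.0551 − 2.24 × 10^-6 = 5.51 × 10^-2 M
Ka = [H+][A-]/[HA] = (2.24 × 10^-6)² / 5.51 × 10^-2 = 9.1 × 10^-11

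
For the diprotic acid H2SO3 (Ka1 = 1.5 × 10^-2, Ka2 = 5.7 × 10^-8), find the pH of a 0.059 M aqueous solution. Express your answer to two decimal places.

pH = 1.63

Ka1 ≫ Ka2, so treat the first dissociation as the only significant source of H+.
Ka1 = x²/(0.059 − x) = 1.5 × 10^-2
Solving the quadratic: x = (−Ka1 + √(Ka1² + 4·Ka1·C₀))/2 = 2.32 × 10^-2 M
pH = −log(2.32 × 10^-2) = 1.63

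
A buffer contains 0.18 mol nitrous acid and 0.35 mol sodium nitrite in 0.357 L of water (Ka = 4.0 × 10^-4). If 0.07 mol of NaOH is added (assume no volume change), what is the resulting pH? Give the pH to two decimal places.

pH = 3.98

OH- converts HNO2 to NO2-: HNO2 → 0.11 mol, NO2- → 0.42 mol.
pKa = −log(4.0 × 10^-4) = 3.398
Henderson–Hasselbalch with mole ratio 0.42/0.11: pH = 3.398 + (+0.582)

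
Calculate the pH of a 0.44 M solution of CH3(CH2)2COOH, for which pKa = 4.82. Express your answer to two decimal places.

CH3(CH2)2COOH ⇌ CH3(CH2)2COO- + H+
Ka = 10^(−4.82) = 1.51 × 10^-5
Ka = [H+]²/(0.44 − [H+]) = 1.51 × 10^-5
Since Ka ≪ C₀, [H+] ≈ √(Ka·C₀) = 2.58 × 10^-3 M.
Check: 0.59% ionized — well under 5%, approximation valid.
pH = −log[H+] = −log(2.58 × 10^-3) = 2.59

pH = 2.59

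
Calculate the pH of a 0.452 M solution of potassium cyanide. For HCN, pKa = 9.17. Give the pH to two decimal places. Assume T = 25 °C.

pH = 11.41

CN- is the conjugate base of the weak acid HCN.
Ka = 10^(−9.17) = 6.76 × 10^-10
Kb = Kw/Ka = 1.0×10^-14 / 6.76 × 10^-10 = 1.48 × 10^-5
From the ICE table, Kb = [OH-]²/(0.452 − [OH-]) = 1.48 × 10^-5.
Assume [OH-] ≪ 0.452: [OH-] ≈ √(1.48 × 10^-5 × 0.452) = 2.59 × 10^-3 M
pOH = 2.59, so pH = 14.00 − pOH = 11.41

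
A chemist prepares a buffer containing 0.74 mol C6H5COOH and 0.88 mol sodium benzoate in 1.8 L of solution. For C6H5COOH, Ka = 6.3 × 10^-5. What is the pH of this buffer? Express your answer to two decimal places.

pH = 4.28

pKa = −log(6.3 × 10^-5) = 4.201
pH = pKa + log([A⁻]/[HA]) = 4.201 + log(0.88/0.74)
pH = 4.201 + (+0.075) = 4.28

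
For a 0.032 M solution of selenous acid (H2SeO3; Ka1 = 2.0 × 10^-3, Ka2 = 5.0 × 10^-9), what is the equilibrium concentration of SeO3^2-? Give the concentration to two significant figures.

5.0 × 10^-9 M

First ionization gives [H+] ≈ [HSeO3-] = 7.06 × 10^-3 M.
Second step: Ka2 = [H+][SeO3^2-]/[HSeO3-] ≈ [SeO3^2-] (since [H+] ≈ [HSeO3-]).
So [SeO3^2-] ≈ Ka2.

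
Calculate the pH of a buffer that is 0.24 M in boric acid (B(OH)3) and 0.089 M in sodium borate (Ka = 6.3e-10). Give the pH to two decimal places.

pH = 8.77

pKa = −log(6.3 × 10^-10) = 9.201
Using pH = pKa + log([base]/[acid]) with [base]/[acid] = 0.089/0.24:
pH = 9.201 + (-0.431) = 8.77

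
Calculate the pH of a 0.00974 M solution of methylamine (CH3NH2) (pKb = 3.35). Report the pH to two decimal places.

CH3NH2 + H2O ⇌ CH3NH3+ + OH-
Kb = 10^(−3.35) = 4.47 × 10^-4
Kb = [OH-]²/(0.00974 − [OH-]) = 4.47 × 10^-4
The 5% rule fails; solving [OH-]² + Kb·[OH-] − Kb·C₀ = 0 exactly:
[OH-] = [−0.000447 + √(0.000447² + 1.74e-05)]/2 = 1.88 × 10^-3 M
pOH = 2.73, so pH = 14.00 − pOH = 11.27

pH = 11.27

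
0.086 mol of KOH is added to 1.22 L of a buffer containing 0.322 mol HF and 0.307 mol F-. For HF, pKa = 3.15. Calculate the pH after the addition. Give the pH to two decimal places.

pH = 3.37

After neutralization: n(HF) = 0.236 mol, n(F-) = 0.393 mol.
Henderson–Hasselbalch with mole ratio 0.393/0.236: pH = 3.15 + (+0.221)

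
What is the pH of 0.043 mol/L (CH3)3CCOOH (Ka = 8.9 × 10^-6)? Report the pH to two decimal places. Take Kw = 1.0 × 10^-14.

pH = 3.21

(CH3)3CCOOH ⇌ (CH3)3CCOO- + H+
Let x = [H+] at equilibrium. Ka = x²/(0.043 − x).
Neglecting x in the denominator: x = √(8.9 × 10^-6 × 0.043) = 6.19 × 10^-4 M
(x/C₀ = 1.4% < 5%, so the approximation holds.)
pH = −log[H+] = −log(6.19 × 10^-4) = 3.21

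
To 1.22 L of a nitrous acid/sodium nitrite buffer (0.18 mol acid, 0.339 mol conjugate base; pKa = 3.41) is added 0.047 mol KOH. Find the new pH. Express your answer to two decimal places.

pH = 3.87

OH- converts HNO2 to NO2-: HNO2 → 0.133 mol, NO2- → 0.386 mol.
pH = pKa + log(n_NO2-/n_HNO2) = 3.41 + log(0.386/0.133) = 3.41 + (+0.463)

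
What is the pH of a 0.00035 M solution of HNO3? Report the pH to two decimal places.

HNO3 is a strong acid and dissociates completely, so [H+] = 0.00035 M.
pH = -log(0.00035) = 3.46

pH = 3.46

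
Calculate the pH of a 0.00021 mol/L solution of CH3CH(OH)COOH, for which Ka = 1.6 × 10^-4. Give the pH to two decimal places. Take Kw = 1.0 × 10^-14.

CH3CH(OH)COOH ⇌ CH3CH(OH)COO- + H+
Let x = [H+] at equilibrium. Ka = x²/(0.00021 − x).
x is not negligible relative to C₀; solve x² + 0.00016·x − 3.36e-08 = 0.
x = [−0.00016 + √(0.00016² + 1.34e-07)]/2 = 1.20 × 10^-4 M
pH = −log[H+] = −log(1.20 × 10^-4) = 3.92

pH = 3.92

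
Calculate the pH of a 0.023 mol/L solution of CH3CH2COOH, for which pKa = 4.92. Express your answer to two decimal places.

pH = 3.28

CH3CH2COOH ⇌ CH3CH2COO- + H+
Ka = 10^(−4.92) = 1.20 × 10^-5
Ka = [H+]²/(0.023 − [H+]) = 1.20 × 10^-5
Since Ka ≪ C₀, [H+] ≈ √(Ka·C₀) = 5.25 × 10^-4 M.
pH = −log(5.25 × 10^-4) = 3.28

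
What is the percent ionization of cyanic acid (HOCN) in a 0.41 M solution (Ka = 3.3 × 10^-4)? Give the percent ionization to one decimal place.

HOCN ⇌ OCN- + H+; let x = [H+] at equilibrium.
x ≈ √(Ka·C₀) = √(3.3 × 10^-4 × 0.41) = 1.16 × 10^-2 M
Fraction ionized = 1.16 × 10^-2 / 0.41 = 0.0283 → 2.8%

2.8%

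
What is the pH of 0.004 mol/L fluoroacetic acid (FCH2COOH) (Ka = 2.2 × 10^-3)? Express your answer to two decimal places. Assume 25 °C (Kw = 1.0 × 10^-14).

pH = 2.69

FCH2COOH ⇌ FCH2COO- + H+
Ka = [H+]²/(0.004 − [H+]) = 2.2 × 10^-3
[H+] is not negligible relative to C₀; solve [H+]² + 0.0022·[H+] − 8.8e-06 = 0.
[H+] = (−Ka + √(Ka² + 4·Ka·C₀))/2 = 2.06 × 10^-3 M
pH = −log(2.06 × 10^-3) = 2.69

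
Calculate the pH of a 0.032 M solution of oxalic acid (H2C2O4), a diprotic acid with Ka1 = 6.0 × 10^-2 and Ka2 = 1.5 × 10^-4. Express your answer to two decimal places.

pH = 1.64

Ka1 ≫ Ka2, so treat the first dissociation as the only significant source of H+.
Ka1 = x²/(0.032 − x) = 6.0 × 10^-2
Solving the quadratic: x = (−Ka1 + √(Ka1² + 4·Ka1·C₀))/2 = 2.31 × 10^-2 M
pH = −log(2.31 × 10^-2) = 1.64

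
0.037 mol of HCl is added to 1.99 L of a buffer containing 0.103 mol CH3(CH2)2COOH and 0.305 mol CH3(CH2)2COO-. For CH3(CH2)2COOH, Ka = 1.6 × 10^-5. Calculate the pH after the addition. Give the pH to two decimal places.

After neutralization: n(CH3(CH2)2COOH) = 0.14 mol, n(CH3(CH2)2COO-) = 0.268 mol.
pKa = −log(1.6 × 10^-5) = 4.796
pH = pKa + log(n_CH3(CH2)2COO-/n_CH3(CH2)2COOH) = 4.796 + log(0.268/0.14) = 4.796 + (+0.282)

pH = 5.08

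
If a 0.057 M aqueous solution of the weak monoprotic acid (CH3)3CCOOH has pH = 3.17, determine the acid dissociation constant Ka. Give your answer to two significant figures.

Ka = 8.1 × 10^-6

[H+] = 10^(-3.17) = 6.76 × 10^-4 M
At equilibrium [HA] = 0.057 − 6.76 × 10^-4 = 5.63 × 10^-2 M
Ka = [H+][A-]/[HA] = (6.76 × 10^-4)² / 5.63 × 10^-2 = 8.1 × 10^-6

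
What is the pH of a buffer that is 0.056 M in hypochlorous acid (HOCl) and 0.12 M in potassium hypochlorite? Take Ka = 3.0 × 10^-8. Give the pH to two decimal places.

pH = 7.85

pKa = −log(3.0 × 10^-8) = 7.523
Using pH = pKa + log([base]/[acid]) with [base]/[acid] = 0.12/0.056:
pH = 7.523 + (+0.331) = 7.85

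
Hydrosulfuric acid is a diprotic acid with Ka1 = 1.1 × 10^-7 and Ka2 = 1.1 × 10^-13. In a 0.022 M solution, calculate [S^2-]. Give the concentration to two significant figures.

First ionization gives [H+] ≈ [HS-] = 4.92 × 10^-5 M.
Second step: Ka2 = [H+][S^2-]/[HS-] ≈ [S^2-] (since [H+] ≈ [HS-]).
So [S^2-] ≈ Ka2.

1.1 × 10^-13 M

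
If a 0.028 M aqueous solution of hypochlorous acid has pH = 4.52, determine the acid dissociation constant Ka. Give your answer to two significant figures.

Ka = 3.3 × 10^-8

[H+] = 10^(-4.52) = 3.02 × 10^-5 M
At equilibrium [HA] = 0.028 − 3.02 × 10^-5 = 2.80 × 10^-2 M
Ka = [H+][A-]/[HA] = (3.02 × 10^-5)² / 2.80 × 10^-2 = 3.3 × 10^-8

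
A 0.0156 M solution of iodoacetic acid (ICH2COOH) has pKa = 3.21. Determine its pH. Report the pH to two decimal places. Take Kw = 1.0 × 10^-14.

ICH2COOH ⇌ ICH2COO- + H+
Ka = 10^(−3.21) = 6.17 × 10^-4
From the ICE table, Ka = [H+]²/(0.0156 − [H+]) = 6.17 × 10^-4.
[H+] is not negligible relative to C₀; solve [H+]² + 0.000617·[H+] − 9.63e-06 = 0.
[H+] = [−0.000617 + √(0.000617² + 3.85e-05)]/2 = 2.81 × 10^-3 M
pH = −log[H+] = −log(2.81 × 10^-3) = 2.55

pH = 2.55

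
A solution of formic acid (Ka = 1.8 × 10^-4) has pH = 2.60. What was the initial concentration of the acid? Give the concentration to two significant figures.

C₀ = 3.8 × 10^-2 M

[H+] = 10^(-2.60) = 2.51 × 10^-3 M = x
Ka = x²/(C₀ − x) ⇒ C₀ = x + x²/Ka
C₀ = 2.51 × 10^-3 + (2.51 × 10^-3)²/(1.8 × 10^-4) = 3.75 × 10^-2 M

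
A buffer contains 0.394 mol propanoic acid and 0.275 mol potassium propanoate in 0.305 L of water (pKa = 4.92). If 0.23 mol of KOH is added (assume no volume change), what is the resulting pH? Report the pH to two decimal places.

pH = 5.41

After neutralization: n(CH3CH2COOH) = 0.164 mol, n(CH3CH2COO-) = 0.505 mol.
Henderson–Hasselbalch with mole ratio 0.505/0.164: pH = 4.92 + (+0.488)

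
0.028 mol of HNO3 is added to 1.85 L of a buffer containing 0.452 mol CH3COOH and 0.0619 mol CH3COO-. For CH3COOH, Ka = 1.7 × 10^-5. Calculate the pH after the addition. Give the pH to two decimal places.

After neutralization: n(CH3COOH) = 0.48 mol, n(CH3COO-) = 0.0339 mol.
pKa = −log(1.7 × 10^-5) = 4.770
pH = pKa + log([A⁻]/[HA]) = 4.770 + log(0.0339/0.48) = 4.770 -1.151

pH = 3.62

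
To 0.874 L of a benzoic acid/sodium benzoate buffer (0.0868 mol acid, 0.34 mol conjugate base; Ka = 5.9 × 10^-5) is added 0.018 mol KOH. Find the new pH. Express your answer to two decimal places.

pH = 4.95

OH- converts C6H5COOH to C6H5COO-: C6H5COOH → 0.0688 mol, C6H5COO- → 0.358 mol.
pKa = −log(5.9 × 10^-5) = 4.229
Henderson–Hasselbalch with mole ratio 0.358/0.0688: pH = 4.229 + (+0.716)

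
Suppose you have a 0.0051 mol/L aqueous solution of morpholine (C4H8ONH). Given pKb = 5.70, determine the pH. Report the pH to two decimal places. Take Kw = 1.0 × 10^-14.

pH = 10.00

C4H8ONH + H2O ⇌ C4H8ONH2+ + OH-
Kb = 10^(−5.70) = 2.00 × 10^-6
Kb = [OH-]²/(0.0051 − [OH-]) = 2.00 × 10^-6
Assume [OH-] ≪ 0.0051: [OH-] ≈ √(2.00 × 10^-6 × 0.0051) = 1.01 × 10^-4 M
Check: 2% ionized — well under 5%, approximation valid.
pOH = 4.00, so pH = 14.00 − pOH = 10.00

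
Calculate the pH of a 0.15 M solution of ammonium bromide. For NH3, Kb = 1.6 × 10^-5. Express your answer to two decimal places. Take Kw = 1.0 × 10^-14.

pH = 5.01

NH4+ is the conjugate acid of the weak base NH3.
Ka = Kw/Kb = 1.0×10^-14 / 1.6 × 10^-5 = 6.25 × 10^-10
Ka = x²/(0.15 − x) = 6.25 × 10^-10
Assume x ≪ 0.15: x ≈ √(6.25 × 10^-10 × 0.15) = 9.68 × 10^-6 M
pH = −log(9.68 × 10^-6) = 5.01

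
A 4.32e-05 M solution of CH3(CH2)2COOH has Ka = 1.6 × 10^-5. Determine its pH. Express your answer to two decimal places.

pH = 4.71

CH3(CH2)2COOH ⇌ CH3(CH2)2COO- + H+
From the ICE table, Ka = [H+]²/(4.32e-05 − [H+]) = 1.6 × 10^-5.
[H+] is not negligible relative to C₀; solve [H+]² + 1.6e-05·[H+] − 6.91e-10 = 0.
[H+] = [−1.6e-05 + √(1.6e-05² + 2.76e-09)]/2 = 1.95 × 10^-5 M
pH = −log(1.95 × 10^-5) = 4.71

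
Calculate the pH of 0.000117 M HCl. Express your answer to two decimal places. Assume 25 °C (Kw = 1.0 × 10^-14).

pH = 3.93

HCl is a strong acid and dissociates completely, so [H+] = 0.000117 M.
pH = -log(0.000117) = 3.93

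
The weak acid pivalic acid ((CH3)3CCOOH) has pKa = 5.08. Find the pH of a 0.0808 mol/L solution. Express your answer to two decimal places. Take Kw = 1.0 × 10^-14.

(CH3)3CCOOH ⇌ (CH3)3CCOO- + H+
Ka = 10^(−5.08) = 8.32 × 10^-6
Let x = [H+] at equilibrium. Ka = x²/(0.0808 − x).
Since Ka ≪ C₀, x ≈ √(Ka·C₀) = 8.20 × 10^-4 M.
pH = −log(8.20 × 10^-4) = 3.09

pH = 3.09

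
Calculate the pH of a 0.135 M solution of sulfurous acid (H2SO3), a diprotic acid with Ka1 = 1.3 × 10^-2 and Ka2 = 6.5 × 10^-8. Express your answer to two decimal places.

Ka1 ≫ Ka2, so treat the first dissociation as the only significant source of H+.
Ka1 = x²/(0.135 − x) = 1.3 × 10^-2
Solving the quadratic: x = (−Ka1 + √(Ka1² + 4·Ka1·C₀))/2 = 3.59 × 10^-2 M
pH = −log(3.59 × 10^-2) = 1.44

pH = 1.44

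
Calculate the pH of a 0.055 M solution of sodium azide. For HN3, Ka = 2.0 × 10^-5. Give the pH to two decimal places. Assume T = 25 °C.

pH = 8.72

N3- is the conjugate base of the weak acid HN3.
Kb = Kw/Ka = 1.0×10^-14 / 2.0 × 10^-5 = 5.00 × 10^-10
From the ICE table, Kb = [OH-]²/(0.055 − [OH-]) = 5.00 × 10^-10.
Assume [OH-] ≪ 0.055: [OH-] ≈ √(5.00 × 10^-10 × 0.055) = 5.24 × 10^-6 M
pOH = 5.28, so pH = 14.00 − pOH = 8.72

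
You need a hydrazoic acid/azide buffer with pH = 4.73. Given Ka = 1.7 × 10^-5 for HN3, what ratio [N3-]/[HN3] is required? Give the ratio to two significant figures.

ratio = 0.91

pKa = -log(1.7 × 10^-5) = 4.770
pH = pKa + log(r) ⇒ log(r) = 4.73 − 4.770 = -0.040
r = [N3-]/[HN3] = 10^(-0.040) = 0.912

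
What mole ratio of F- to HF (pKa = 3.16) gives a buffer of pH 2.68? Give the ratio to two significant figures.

pH = pKa + log(r) ⇒ log(r) = 2.68 − 3.16 = -0.48
r = [F-]/[HF] = 10^(-0.48) = 0.331

ratio = 0.33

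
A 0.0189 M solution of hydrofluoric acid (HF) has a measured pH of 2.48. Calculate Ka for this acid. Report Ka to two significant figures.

[H+] = 10^(-2.48) = 3.31 × 10^-3 M
At equilibrium [HA] = 0.0189 − 3.31 × 10^-3 = 1.56 × 10^-2 M
Ka = [H+][A-]/[HA] = (3.31 × 10^-3)² / 1.56 × 10^-2 = 7.0 × 10^-4

Ka = 7.0 × 10^-4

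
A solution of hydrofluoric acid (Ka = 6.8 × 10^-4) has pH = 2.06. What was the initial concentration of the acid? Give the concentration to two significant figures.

C₀ = 1.2 × 10^-1 M

[H+] = 10^(-2.06) = 8.71 × 10^-3 M = x
Ka = x²/(C₀ − x) ⇒ C₀ = x + x²/Ka
C₀ = 8.71 × 10^-3 + (8.71 × 10^-3)²/(6.8 × 10^-4) = 1.20 × 10^-1 M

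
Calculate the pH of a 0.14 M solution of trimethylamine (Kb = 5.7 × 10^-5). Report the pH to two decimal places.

(CH3)3N + H2O ⇌ (CH3)3NH+ + OH-
From the ICE table, Kb = [OH-]²/(0.14 − [OH-]) = 5.7 × 10^-5.
Assume [OH-] ≪ 0.14: [OH-] ≈ √(5.7 × 10^-5 × 0.14) = 2.82 × 10^-3 M
pOH = −log(2.82 × 10^-3) = 2.55; pH = 14.00 − 2.55 = 11.45

pH = 11.45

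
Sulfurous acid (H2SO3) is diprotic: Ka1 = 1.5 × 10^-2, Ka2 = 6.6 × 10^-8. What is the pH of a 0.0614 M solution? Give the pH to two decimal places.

pH = 1.62

Since Ka1 ≫ Ka2, the first ionization dominates [H+].
Ka1 = x²/(0.0614 − x) = 1.5 × 10^-2
Solving the quadratic: x = (−Ka1 + √(Ka1² + 4·Ka1·C₀))/2 = 2.38 × 10^-2 M
pH = −log(2.38 × 10^-2) = 1.62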